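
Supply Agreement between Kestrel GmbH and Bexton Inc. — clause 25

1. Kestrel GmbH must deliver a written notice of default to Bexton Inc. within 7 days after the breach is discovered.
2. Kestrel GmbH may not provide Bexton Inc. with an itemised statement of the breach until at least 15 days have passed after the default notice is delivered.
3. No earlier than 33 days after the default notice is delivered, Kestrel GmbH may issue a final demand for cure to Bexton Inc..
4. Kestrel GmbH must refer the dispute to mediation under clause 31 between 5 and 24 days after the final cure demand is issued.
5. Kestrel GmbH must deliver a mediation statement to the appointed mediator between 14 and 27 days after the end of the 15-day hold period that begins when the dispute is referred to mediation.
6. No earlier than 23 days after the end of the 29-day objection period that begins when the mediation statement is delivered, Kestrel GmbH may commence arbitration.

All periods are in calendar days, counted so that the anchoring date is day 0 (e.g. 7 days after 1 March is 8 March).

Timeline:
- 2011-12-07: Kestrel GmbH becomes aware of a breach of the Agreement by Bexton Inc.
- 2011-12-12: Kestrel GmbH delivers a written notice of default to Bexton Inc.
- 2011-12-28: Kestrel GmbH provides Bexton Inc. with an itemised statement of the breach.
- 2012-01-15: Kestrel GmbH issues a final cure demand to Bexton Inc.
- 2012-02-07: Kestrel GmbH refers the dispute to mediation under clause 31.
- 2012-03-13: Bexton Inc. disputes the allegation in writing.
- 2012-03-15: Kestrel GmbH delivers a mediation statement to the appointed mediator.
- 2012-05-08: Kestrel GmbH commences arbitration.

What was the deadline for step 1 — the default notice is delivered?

2011-12-14

Step 1 runs from 2011-12-07, when the breach is discovered. 7 days after 2011-12-07 is 2011-12-14.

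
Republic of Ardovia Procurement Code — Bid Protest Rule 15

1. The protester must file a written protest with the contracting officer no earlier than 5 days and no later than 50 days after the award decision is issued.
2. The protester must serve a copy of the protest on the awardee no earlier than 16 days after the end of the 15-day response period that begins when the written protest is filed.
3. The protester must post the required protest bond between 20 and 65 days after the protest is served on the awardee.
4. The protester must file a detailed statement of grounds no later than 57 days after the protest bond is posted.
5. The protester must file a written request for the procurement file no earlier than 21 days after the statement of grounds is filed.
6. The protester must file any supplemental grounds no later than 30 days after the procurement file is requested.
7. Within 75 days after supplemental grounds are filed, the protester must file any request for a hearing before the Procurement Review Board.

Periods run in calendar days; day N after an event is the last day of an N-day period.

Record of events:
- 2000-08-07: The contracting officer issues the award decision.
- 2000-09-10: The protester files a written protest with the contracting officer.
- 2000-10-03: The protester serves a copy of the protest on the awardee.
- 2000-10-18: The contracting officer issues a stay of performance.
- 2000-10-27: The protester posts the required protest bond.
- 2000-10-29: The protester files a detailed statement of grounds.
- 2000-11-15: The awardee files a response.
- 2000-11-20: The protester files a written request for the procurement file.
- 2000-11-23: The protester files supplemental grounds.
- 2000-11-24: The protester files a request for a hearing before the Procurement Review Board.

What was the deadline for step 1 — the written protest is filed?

2000-09-26

Step 1 runs from 2000-08-07, when the award decision is issued. The window is 5–50 days after 2000-08-07; it closes on 2000-09-26.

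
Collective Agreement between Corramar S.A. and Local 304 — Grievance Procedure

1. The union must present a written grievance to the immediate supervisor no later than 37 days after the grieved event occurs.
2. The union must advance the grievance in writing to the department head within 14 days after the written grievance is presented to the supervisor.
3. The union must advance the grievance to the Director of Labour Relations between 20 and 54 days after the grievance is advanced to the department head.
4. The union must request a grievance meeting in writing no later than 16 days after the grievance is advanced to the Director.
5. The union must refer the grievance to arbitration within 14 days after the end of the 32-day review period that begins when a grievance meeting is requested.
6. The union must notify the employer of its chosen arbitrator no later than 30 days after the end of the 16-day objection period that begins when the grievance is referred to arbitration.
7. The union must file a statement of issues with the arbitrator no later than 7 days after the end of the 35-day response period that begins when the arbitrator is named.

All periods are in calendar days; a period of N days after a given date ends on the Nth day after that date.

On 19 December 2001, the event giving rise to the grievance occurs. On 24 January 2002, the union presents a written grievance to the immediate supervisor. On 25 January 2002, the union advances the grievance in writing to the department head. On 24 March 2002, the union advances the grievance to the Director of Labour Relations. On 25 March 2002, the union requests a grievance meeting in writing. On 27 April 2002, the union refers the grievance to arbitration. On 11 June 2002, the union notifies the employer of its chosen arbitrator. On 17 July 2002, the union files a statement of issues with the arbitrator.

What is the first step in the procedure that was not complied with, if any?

(1) due by 19 December 2001 + 37 days = 25 January 2002; done 24 January 2002 — timely.
(2) due by 24 January 2002 + 14 days = 7 February 2002; done 25 January 2002 — timely.
(3) the permitted window runs from 25 January 2002 + 20 = 14 February 2002 to 25 January 2002 + 54 = 20 March 2002; done 24 March 2002 — 4 days after the window closed.
Later steps need not be reached.

Step 3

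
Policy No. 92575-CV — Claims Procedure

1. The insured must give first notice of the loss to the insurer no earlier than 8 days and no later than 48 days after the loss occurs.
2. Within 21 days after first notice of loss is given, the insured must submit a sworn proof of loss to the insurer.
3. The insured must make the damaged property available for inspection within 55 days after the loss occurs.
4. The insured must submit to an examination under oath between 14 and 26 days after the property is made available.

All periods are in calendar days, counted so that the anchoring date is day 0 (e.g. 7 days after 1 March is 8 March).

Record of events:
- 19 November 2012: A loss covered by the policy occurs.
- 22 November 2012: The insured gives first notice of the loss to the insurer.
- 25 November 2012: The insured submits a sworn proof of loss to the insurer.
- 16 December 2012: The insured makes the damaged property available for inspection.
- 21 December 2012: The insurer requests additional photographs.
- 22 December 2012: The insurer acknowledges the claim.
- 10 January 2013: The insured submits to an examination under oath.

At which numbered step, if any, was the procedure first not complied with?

(1) the permitted window runs from 19 November 2012 + 8 = 27 November 2012 to 19 November 2012 + 48 = 6 January 2013; 22 November 2012 is 5 days too early.
Later steps need not be reached.

Step 1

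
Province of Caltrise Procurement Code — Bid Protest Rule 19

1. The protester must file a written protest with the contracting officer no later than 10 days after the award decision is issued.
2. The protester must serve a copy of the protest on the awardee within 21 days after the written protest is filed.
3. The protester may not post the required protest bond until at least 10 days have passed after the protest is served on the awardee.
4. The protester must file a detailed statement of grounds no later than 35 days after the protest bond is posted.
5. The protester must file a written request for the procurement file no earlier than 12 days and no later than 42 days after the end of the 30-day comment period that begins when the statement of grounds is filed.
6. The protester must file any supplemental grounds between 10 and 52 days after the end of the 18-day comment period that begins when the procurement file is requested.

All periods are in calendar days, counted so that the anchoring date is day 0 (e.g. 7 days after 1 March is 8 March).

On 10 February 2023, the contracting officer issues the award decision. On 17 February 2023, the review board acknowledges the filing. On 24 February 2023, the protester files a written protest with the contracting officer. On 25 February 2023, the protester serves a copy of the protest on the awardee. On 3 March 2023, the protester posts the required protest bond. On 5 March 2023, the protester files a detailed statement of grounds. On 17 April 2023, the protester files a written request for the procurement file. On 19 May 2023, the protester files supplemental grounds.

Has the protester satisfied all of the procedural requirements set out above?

Step 1 — counting 10 days from 10 February 2023 (when the award decision is issued) gives a deadline of 20 February 2023; done 24 February 2023 — 4 days late.
Later steps need not be reached.

No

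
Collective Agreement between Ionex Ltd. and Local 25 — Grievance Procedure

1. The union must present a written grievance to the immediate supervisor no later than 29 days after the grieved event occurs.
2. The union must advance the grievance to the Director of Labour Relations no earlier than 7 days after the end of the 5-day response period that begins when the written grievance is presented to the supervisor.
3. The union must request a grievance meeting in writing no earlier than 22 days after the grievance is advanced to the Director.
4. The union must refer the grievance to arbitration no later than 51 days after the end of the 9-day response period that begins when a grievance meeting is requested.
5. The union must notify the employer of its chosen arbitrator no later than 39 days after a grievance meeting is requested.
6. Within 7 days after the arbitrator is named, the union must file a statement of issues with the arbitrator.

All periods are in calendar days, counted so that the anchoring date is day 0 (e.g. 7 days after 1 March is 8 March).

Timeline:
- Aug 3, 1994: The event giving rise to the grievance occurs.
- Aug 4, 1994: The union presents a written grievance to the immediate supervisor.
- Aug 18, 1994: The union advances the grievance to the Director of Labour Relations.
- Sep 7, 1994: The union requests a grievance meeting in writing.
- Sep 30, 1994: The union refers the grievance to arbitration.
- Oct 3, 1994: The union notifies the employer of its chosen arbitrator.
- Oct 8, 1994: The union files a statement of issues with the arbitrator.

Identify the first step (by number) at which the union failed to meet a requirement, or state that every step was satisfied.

Step 1 — counting 29 days from Aug 3, 1994 (when the grieved event occurs) gives a deadline of Sep 1, 1994; completed Aug 4, 1994, before the deadline.
Step 2 — must wait 7 days from Aug 9, 1994 (end of the 5-day response period, which began when the written grievance is presented to the supervisor on Aug 4, 1994), so not before Aug 16, 1994; Aug 18, 1994 is on or after that date.
Step 3 — must wait 22 days from Aug 18, 1994 (when the grievance is advanced to the Director), so not before Sep 9, 1994; done Sep 7, 1994 — 2 days too early.

Step 3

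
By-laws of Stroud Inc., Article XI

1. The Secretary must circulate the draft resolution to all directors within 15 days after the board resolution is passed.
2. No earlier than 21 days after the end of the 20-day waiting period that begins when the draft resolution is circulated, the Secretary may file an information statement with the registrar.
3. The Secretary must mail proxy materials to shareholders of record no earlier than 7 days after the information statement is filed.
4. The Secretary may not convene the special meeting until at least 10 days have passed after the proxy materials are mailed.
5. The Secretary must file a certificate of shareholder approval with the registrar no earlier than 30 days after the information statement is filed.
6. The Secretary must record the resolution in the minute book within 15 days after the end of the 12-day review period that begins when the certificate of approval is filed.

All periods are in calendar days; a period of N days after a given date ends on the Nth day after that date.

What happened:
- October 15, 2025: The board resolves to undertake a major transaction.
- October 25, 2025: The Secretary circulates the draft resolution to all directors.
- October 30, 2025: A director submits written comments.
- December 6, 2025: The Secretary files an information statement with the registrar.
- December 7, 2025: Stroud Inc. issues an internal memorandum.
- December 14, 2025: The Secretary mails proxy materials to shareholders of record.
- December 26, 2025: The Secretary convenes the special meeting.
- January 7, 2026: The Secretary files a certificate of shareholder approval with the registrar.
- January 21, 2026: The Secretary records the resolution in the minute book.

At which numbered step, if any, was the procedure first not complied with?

(1) due by October 15, 2025 + 15 days = October 30, 2025; completed October 25, 2025, before the deadline.
(2) permitted from November 14, 2025 + 21 days = December 5, 2025 onward; December 6, 2025 is on or after that date.
(3) permitted from December 6, 2025 + 7 days = December 13, 2025 onward; December 14, 2025 is on or after that date.
(4) permitted from December 14, 2025 + 10 days = December 24, 2025 onward; done December 26, 2025 — permitted.
(5) permitted from December 6, 2025 + 30 days = January 5, 2026 onward; January 7, 2026 is on or after that date.
(6) due by January 19, 2026 + 15 days = February 3, 2026; January 21, 2026 is within that limit.

None — every step was satisfied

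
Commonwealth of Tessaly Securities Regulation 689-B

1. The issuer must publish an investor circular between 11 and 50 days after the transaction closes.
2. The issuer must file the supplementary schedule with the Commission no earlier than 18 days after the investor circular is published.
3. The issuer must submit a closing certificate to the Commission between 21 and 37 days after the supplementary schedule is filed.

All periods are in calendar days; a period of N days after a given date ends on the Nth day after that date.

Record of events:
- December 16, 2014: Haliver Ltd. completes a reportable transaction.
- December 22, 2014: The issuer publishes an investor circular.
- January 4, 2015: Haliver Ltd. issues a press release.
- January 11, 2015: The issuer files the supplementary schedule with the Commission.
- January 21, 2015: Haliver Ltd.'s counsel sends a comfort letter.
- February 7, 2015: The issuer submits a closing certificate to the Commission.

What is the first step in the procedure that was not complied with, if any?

Step 1: the window is 11–50 days after December 16, 2014 (when the transaction closes), so December 27, 2014 through February 4, 2015; December 22, 2014 is 5 days too early.
Later steps need not be reached.

Step 1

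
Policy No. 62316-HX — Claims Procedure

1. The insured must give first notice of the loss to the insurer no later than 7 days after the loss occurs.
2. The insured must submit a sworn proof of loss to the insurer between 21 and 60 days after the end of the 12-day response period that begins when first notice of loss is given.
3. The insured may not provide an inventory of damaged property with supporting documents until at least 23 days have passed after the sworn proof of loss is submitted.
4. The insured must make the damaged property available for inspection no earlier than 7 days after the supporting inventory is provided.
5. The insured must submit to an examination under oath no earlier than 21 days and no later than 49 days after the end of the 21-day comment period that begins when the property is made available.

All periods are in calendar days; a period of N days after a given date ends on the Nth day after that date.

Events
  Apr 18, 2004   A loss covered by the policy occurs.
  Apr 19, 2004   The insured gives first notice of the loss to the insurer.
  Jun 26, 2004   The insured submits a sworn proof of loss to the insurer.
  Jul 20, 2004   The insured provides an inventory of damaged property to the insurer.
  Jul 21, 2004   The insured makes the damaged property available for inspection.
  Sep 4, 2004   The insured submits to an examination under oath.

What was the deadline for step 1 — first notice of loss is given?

Step 1 runs from Apr 18, 2004, when the loss occurs. 7 days after Apr 18, 2004 is Apr 25, 2004.

Apr 25, 2004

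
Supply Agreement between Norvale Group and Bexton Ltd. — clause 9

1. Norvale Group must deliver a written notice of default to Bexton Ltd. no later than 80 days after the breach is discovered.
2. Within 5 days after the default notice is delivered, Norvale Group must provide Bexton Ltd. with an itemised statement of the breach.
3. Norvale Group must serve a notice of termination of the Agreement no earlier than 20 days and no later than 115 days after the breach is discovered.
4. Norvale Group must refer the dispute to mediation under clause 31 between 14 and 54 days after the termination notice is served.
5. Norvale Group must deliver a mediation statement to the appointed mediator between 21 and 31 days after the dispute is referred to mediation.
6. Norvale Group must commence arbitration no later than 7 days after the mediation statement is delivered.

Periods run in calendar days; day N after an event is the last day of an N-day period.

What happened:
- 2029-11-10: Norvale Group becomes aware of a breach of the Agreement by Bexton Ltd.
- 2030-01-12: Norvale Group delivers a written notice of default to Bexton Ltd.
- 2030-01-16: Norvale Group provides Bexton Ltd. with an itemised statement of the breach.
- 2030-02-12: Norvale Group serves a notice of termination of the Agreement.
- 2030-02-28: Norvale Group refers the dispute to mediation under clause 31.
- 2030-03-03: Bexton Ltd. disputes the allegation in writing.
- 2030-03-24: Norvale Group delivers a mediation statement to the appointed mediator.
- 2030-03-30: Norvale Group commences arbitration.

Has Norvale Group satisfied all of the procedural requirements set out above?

Step 1 — counting 80 days from 2029-11-10 (when the breach is discovered) gives a deadline of 2030-01-29; done 2030-01-12 — timely.
Step 2 — counting 5 days from 2030-01-12 (when the default notice is delivered) gives a deadline of 2030-01-17; 2030-01-16 is within that limit.
Step 3 — 20 and 115 days from 2029-11-10 (when the breach is discovered) are 2029-11-30 and 2030-03-05 respectively; 2030-02-12 falls inside that range.
Step 4 — 14 and 54 days from 2030-02-12 (when the termination notice is served) are 2030-02-26 and 2030-04-07 respectively; 2030-02-28 falls inside that range.
Step 5 — 21 and 31 days from 2030-02-28 (when the dispute is referred to mediation) are 2030-03-21 and 2030-03-31 respectively; done 2030-03-24, which is between those dates.
Step 6 — counting 7 days from 2030-03-24 (when the mediation statement is delivered) gives a deadline of 2030-03-31; completed 2030-03-30, before the deadline.

Yes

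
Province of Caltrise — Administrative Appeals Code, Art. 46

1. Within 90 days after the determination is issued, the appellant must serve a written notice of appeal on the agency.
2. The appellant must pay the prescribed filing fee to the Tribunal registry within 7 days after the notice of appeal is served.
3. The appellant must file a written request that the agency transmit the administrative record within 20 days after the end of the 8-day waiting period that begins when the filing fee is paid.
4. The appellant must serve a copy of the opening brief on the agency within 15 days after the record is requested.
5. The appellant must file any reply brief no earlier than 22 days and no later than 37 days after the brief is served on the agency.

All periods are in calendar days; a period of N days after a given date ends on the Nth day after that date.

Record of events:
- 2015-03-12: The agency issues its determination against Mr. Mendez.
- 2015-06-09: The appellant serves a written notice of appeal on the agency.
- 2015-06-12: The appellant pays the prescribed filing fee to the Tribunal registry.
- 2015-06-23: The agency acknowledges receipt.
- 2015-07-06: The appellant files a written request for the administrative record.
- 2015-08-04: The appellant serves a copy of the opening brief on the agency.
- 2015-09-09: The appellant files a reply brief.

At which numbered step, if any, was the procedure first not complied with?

Step 4

Step 1: 90 days after 2015-03-12 (when the determination is issued) is 2015-06-10; completed 2015-06-09, before the deadline.
Step 2: 7 days after 2015-06-09 (when the notice of appeal is served) is 2015-06-16; completed 2015-06-12, before the deadline.
Step 3: 20 days after 2015-06-20 (end of the 8-day waiting period, which began when the filing fee is paid on 2015-06-12) is 2015-07-10; 2015-07-06 is within that limit.
Step 4: 15 days after 2015-07-06 (when the record is requested) is 2015-07-21; 2015-08-04 misses that deadline by 14 days.
Later steps need not be reached.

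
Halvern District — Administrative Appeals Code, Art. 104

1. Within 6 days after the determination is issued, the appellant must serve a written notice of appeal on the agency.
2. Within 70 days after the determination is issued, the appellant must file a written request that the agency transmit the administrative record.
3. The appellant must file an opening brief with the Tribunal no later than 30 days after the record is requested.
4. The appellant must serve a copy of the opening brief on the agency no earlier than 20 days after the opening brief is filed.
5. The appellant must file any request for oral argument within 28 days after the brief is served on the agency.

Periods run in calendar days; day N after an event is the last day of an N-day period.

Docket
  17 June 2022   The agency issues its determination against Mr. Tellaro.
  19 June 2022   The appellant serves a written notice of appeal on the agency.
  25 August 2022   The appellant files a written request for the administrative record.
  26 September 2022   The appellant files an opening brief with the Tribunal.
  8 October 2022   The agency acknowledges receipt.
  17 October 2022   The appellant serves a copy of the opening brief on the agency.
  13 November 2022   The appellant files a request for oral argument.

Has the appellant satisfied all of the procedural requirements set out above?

No

(1) due by 17 June 2022 + 6 days = 23 June 2022; done 19 June 2022 — timely.
(2) due by 17 June 2022 + 70 days = 26 August 2022; completed 25 August 2022, before the deadline.
(3) due by 25 August 2022 + 30 days = 24 September 2022; not done until 26 September 2022, 2 days after the deadline.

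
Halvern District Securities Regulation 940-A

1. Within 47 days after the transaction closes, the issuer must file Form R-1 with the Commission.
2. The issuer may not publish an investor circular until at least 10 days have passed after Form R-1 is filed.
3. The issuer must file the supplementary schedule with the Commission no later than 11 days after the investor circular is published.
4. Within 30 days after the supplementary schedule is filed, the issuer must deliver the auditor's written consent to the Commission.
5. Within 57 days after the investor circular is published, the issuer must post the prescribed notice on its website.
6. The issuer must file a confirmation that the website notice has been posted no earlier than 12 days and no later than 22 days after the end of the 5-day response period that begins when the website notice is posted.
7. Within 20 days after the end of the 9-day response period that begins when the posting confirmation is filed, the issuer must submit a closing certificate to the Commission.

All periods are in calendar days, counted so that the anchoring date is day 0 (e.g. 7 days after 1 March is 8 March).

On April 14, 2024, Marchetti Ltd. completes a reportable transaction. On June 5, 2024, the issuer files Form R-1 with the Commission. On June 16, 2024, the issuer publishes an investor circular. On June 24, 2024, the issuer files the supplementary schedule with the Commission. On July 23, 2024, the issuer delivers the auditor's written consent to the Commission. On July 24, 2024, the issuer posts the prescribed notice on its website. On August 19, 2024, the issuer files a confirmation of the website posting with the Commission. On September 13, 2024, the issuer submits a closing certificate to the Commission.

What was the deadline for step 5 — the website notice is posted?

Step 5 runs from June 16, 2024, when the investor circular is published. 57 days after June 16, 2024 is August 12, 2024.

August 12, 2024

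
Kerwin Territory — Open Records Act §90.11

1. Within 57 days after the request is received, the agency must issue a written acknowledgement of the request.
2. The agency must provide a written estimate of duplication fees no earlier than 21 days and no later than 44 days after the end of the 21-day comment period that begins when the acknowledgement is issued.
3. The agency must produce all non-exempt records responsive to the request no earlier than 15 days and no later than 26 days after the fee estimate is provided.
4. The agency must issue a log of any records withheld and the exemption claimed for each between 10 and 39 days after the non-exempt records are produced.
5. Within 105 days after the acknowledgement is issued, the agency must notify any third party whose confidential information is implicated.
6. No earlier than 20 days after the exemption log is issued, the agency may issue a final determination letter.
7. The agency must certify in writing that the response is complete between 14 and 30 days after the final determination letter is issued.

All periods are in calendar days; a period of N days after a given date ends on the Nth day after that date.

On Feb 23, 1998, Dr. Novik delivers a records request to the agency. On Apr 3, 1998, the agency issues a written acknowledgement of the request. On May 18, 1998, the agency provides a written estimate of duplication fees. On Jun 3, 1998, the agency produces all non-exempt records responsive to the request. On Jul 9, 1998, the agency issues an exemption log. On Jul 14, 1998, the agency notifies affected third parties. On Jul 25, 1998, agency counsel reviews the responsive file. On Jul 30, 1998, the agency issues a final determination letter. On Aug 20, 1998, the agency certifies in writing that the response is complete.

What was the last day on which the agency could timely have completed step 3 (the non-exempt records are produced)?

Step 3 runs from May 18, 1998, when the fee estimate is provided. The window is 15–26 days after May 18, 1998; it closes on Jun 13, 1998.

Jun 13, 1998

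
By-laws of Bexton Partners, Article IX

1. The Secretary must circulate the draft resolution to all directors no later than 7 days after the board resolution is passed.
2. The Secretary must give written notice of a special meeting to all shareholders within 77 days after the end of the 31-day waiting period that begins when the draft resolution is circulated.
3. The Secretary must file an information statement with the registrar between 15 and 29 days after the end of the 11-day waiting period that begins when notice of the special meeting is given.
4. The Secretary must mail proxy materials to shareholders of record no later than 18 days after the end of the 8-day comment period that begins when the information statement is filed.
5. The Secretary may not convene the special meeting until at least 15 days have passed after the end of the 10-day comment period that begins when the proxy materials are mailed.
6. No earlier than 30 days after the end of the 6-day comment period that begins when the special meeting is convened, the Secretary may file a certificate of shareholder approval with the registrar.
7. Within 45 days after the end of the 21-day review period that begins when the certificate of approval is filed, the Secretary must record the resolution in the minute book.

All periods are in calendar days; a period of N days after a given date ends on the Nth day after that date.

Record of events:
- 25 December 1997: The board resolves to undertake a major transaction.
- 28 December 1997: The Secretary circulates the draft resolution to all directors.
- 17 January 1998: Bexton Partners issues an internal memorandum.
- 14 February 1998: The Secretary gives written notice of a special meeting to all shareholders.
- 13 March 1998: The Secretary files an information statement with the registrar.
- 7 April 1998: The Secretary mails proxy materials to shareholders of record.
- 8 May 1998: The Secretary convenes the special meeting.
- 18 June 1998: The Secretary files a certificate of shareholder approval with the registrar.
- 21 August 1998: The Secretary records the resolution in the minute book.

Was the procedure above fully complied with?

Yes

Step 1 — counting 7 days from 25 December 1997 (when the board resolution is passed) gives a deadline of 1 January 1998; done 28 December 1997 — timely.
Step 2 — counting 77 days from 28 January 1998 (end of the 31-day waiting period, which began when the draft resolution is circulated on 28 December 1997) gives a deadline of 15 April 1998; 14 February 1998 is within that limit.
Step 3 — 15 and 29 days from 25 February 1998 (end of the 11-day waiting period, which began when notice of the special meeting is given on 14 February 1998) are 12 March 1998 and 26 March 1998 respectively; done 13 March 1998, which is between those dates.
Step 4 — counting 18 days from 21 March 1998 (end of the 8-day comment period, which began when the information statement is filed on 13 March 1998) gives a deadline of 8 April 1998; completed 7 April 1998, before the deadline.
Step 5 — must wait 15 days from 17 April 1998 (end of the 10-day comment period, which began when the proxy materials are mailed on 7 April 1998), so not before 2 May 1998; 8 May 1998 is on or after that date.
Step 6 — must wait 30 days from 14 May 1998 (end of the 6-day comment period, which began when the special meeting is convened on 8 May 1998), so not before 13 June 1998; 18 June 1998 is on or after that date.
Step 7 — counting 45 days from 9 July 1998 (end of the 21-day review period, which began when the certificate of approval is filed on 18 June 1998) gives a deadline of 23 August 1998; completed 21 August 1998, before the deadline.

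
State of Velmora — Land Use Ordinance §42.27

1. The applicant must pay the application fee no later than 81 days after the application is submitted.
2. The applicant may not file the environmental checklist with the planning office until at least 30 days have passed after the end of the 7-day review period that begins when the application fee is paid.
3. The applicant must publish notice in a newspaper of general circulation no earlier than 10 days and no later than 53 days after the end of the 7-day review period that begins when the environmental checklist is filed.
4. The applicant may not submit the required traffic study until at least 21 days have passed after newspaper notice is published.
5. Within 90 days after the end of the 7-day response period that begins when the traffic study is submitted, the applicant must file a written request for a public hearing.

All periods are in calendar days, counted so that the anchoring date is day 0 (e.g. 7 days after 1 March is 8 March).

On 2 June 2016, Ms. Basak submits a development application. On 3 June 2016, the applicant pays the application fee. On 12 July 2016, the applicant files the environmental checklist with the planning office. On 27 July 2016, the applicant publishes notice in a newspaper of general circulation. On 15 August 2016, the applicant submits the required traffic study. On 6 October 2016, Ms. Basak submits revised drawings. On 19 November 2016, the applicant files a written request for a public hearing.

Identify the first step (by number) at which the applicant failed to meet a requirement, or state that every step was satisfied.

Step 3

(1) due by 2 June 2016 + 81 days = 22 August 2016; completed 3 June 2016, before the deadline.
(2) permitted from 10 June 2016 + 30 days = 10 July 2016 onward; 12 July 2016 is on or after that date.
(3) the permitted window runs from 19 July 2016 + 10 = 29 July 2016 to 19 July 2016 + 53 = 10 September 2016; done 27 July 2016 — 2 days before the window opened.
The analysis stops there.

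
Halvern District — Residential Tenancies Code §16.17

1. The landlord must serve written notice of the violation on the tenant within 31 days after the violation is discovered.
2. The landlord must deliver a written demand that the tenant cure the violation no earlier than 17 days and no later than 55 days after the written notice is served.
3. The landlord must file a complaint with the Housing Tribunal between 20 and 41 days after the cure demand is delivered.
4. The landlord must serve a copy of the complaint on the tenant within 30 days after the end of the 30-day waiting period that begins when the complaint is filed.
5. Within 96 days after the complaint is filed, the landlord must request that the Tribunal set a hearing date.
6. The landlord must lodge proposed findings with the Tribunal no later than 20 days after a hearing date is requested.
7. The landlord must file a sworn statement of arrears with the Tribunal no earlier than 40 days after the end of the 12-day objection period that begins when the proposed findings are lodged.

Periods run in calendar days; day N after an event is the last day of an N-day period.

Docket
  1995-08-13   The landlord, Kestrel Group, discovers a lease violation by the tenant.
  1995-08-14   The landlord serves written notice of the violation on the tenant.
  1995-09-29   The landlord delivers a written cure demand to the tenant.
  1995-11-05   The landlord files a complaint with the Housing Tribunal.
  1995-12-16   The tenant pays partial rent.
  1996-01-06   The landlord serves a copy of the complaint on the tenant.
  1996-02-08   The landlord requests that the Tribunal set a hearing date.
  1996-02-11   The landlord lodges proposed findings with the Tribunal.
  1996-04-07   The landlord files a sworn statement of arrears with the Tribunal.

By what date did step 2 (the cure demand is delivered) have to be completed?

1995-10-08

Step 2 runs from 1995-08-14, when the written notice is served. The window is 17–55 days after 1995-08-14; it closes on 1995-10-08.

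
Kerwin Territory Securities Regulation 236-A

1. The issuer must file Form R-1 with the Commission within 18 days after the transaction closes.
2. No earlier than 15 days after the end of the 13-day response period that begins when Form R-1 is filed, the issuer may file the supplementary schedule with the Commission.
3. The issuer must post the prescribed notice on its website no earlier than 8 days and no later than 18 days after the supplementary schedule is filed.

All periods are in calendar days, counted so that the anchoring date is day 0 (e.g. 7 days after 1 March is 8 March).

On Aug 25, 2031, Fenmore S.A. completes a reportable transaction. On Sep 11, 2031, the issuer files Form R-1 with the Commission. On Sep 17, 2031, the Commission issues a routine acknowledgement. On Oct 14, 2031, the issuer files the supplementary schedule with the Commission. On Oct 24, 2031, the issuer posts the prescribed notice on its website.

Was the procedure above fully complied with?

Step 1 — counting 18 days from Aug 25, 2031 (when the transaction closes) gives a deadline of Sep 12, 2031; Sep 11, 2031 is within that limit.
Step 2 — must wait 15 days from Sep 24, 2031 (end of the 13-day response period, which began when Form R-1 is filed on Sep 11, 2031), so not before Oct 9, 2031; done Oct 14, 2031, after the minimum wait.
Step 3 — 8 and 18 days from Oct 14, 2031 (when the supplementary schedule is filed) are Oct 22, 2031 and Nov 1, 2031 respectively; Oct 24, 2031 falls inside that range.

Yes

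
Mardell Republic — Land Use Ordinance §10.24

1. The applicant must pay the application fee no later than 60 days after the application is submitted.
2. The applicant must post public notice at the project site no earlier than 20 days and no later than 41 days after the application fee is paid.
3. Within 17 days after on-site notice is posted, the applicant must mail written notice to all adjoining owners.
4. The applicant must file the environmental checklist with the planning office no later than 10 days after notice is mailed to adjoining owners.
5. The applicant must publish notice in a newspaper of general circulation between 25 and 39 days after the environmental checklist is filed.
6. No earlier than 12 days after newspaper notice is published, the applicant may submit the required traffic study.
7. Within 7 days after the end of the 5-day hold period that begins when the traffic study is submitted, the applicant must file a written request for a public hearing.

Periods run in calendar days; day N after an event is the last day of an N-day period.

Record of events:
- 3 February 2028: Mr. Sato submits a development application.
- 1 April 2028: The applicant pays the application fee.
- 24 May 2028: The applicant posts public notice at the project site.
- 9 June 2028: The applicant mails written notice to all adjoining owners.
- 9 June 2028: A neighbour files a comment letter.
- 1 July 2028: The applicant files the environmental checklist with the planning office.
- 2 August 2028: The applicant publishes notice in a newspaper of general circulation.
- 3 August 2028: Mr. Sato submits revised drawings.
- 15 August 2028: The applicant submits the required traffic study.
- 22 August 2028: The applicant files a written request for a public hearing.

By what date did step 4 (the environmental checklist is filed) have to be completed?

19 June 2028

Step 4 runs from 9 June 2028, when notice is mailed to adjoining owners. 10 days after 9 June 2028 is 19 June 2028.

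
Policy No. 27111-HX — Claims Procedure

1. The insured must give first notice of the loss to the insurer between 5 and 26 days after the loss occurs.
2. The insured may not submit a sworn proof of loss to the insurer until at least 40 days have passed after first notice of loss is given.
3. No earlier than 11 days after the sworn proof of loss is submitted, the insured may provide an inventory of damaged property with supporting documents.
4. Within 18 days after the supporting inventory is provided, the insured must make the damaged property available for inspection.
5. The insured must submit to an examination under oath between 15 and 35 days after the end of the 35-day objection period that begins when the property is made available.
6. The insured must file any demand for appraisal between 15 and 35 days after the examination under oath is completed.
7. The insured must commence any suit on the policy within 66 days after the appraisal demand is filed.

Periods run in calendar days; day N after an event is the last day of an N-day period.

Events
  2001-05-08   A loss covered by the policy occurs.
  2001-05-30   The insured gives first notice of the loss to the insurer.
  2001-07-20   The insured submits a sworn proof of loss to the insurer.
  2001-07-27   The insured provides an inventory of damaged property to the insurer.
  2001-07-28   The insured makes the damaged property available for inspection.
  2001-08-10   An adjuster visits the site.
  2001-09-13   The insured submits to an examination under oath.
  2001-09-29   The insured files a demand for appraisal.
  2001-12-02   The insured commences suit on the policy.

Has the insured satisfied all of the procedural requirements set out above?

No

Step 1: the window is 5–26 days after 2001-05-08 (when the loss occurs), so 2001-05-13 through 2001-06-03; done 2001-05-30 — within the window.
Step 2: the earliest permitted date is 40 days after 2001-05-30 (when first notice of loss is given), i.e. 2001-07-09; 2001-07-20 is on or after that date.
Step 3: the earliest permitted date is 11 days after 2001-07-20 (when the sworn proof of loss is submitted), i.e. 2001-07-31; done 2001-07-27 — 4 days too early.
The procedure was therefore not followed at step 3.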